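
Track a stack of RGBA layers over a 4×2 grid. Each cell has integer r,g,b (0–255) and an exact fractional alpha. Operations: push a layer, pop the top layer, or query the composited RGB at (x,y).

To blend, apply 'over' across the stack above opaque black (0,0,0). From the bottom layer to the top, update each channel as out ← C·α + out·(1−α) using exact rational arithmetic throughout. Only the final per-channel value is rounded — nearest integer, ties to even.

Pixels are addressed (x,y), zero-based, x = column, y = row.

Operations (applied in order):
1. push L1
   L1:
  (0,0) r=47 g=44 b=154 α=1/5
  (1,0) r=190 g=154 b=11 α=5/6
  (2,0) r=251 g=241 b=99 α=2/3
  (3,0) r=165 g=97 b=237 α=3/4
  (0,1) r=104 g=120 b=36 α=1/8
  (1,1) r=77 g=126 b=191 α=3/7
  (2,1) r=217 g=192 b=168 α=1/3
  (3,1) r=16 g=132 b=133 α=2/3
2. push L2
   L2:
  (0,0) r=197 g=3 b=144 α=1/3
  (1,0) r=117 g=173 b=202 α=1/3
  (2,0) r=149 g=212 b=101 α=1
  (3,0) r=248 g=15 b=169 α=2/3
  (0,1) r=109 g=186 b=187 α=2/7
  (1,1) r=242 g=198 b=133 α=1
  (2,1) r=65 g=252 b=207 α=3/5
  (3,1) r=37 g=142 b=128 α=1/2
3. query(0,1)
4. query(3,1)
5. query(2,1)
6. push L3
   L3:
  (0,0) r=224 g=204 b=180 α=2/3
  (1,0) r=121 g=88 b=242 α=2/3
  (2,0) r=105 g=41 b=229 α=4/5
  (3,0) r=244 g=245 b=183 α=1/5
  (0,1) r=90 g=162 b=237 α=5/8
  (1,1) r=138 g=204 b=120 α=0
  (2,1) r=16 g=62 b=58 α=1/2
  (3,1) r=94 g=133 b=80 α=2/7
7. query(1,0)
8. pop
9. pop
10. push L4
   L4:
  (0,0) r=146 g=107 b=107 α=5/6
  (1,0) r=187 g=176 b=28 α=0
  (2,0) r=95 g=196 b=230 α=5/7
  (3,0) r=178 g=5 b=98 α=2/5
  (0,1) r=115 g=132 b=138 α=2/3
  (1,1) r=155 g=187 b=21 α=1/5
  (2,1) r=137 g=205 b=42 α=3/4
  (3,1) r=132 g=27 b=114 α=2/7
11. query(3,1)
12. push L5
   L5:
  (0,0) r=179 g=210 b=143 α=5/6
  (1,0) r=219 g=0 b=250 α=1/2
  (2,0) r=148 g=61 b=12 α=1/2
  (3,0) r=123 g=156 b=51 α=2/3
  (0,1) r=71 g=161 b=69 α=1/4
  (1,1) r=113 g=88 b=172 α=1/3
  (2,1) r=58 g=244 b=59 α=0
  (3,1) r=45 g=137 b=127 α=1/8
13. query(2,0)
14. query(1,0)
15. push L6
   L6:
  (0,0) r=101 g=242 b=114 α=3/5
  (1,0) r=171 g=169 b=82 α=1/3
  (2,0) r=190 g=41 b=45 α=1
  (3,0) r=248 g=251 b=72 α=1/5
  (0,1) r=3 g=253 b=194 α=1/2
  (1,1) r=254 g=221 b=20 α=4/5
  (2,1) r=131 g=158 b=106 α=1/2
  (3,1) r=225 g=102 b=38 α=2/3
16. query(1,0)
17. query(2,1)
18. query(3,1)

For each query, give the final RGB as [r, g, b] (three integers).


(0,1) stack=L1,L2; from [0,0,0]:
+L1 (α=1/8) → [13, 15, 9/2]
+L2 (α=2/7) → [283/7, 447/7, 793/14]
→ [40, 64, 57]

query (3,1) [L1,L2] — begin 0,0,0
+L1 (α=2/3) → [32/3, 88, 266/3]
+L2 (α=1/2) → [143/6, 115, 325/3]
→ [24, 115, 108]

at x=2,y=1 over L1,L2:
L1 α=1/3: [217/3, 64, 56]
L2 α=3/5: [1019/15, 884/5, 733/5]
rounded: [68, 177, 147]

query (1,0) [L1,L2,L3] — begin 0,0,0
L1 α=5/6: [475/3, 385/3, 55/6]
L2 α=1/3: [1301/9, 1289/9, 661/9]
L3 α=2/3: [3479/27, 2873/27, 5017/27]
→ [129, 106, 186]

query (3,1) [L1,L4] — begin 0,0,0
after L1 α=2/3: [32/3, 88, 266/3]
after L4 α=2/7: [136/3, 494/7, 2014/21]
= [45, 71, 96]

(2,0) stack=L1,L4,L5; from [0,0,0]:
after L1 α=2/3: [502/3, 482/3, 66]
after L4 α=5/7: [347/3, 3904/21, 1282/7]
after L5 α=1/2: [791/6, 5185/42, 683/7]
rounded: [132, 123, 98]

(1,0) stack=L1,L4,L5; from [0,0,0]:
L1 α=5/6: [475/3, 385/3, 55/6]
L4 α=0: [475/3, 385/3, 55/6]
L5 α=1/2: [566/3, 385/6, 1555/12]
= [189, 64, 130]

query (1,0) [L1,L4,L5,L6] — begin 0,0,0
+L1 (α=5/6) → [475/3, 385/3, 55/6]
+L4 (α=0) → [475/3, 385/3, 55/6]
+L5 (α=1/2) → [566/3, 385/6, 1555/12]
+L6 (α=1/3) → [1645/9, 892/9, 2047/18]
rounded: [183, 99, 114]

at x=2,y=1 over L1,L4,L5,L6:
after L1 α=1/3: [217/3, 64, 56]
after L4 α=3/4: [725/6, 679/4, 91/2]
after L5 α=0: [725/6, 679/4, 91/2]
after L6 α=1/2: [1511/12, 1311/8, 303/4]
→ [126, 164, 76]

query (3,1) [L1,L4,L5,L6] — begin 0,0,0
+L1 (α=2/3) → [32/3, 88, 266/3]
+L4 (α=2/7) → [136/3, 494/7, 2014/21]
+L5 (α=1/8) → [1087/24, 631/8, 2395/24]
+L6 (α=2/3) → [11887/72, 2263/24, 4219/72]
rounded: [165, 94, 59]


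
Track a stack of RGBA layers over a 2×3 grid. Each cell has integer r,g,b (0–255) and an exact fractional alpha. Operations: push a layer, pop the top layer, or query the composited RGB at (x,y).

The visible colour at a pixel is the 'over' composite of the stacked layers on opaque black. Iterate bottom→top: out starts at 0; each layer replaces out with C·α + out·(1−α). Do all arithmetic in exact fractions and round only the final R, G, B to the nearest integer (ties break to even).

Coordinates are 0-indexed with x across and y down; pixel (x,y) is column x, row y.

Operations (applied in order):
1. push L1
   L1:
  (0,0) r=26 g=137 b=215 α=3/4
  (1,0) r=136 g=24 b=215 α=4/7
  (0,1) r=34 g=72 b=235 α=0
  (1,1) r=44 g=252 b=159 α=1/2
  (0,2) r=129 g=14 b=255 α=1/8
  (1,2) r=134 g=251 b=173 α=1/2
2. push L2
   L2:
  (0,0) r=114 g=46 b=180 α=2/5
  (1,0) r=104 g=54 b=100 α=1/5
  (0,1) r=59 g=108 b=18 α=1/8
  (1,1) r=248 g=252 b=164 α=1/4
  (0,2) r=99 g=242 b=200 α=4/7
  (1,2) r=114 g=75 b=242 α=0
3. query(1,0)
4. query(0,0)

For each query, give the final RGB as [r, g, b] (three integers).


query (1,0) [L1,L2] — begin 0,0,0
after L1 α=4/7: [544/7, 96/7, 860/7]
after L2 α=1/5: [2904/35, 762/35, 828/7]
= [83, 22, 118]

query (0,0) [L1,L2] — begin 0,0,0
+L1 (α=3/4) → [39/2, 411/4, 645/4]
+L2 (α=2/5) → [573/10, 1601/20, 675/4]
→ [57, 80, 169]


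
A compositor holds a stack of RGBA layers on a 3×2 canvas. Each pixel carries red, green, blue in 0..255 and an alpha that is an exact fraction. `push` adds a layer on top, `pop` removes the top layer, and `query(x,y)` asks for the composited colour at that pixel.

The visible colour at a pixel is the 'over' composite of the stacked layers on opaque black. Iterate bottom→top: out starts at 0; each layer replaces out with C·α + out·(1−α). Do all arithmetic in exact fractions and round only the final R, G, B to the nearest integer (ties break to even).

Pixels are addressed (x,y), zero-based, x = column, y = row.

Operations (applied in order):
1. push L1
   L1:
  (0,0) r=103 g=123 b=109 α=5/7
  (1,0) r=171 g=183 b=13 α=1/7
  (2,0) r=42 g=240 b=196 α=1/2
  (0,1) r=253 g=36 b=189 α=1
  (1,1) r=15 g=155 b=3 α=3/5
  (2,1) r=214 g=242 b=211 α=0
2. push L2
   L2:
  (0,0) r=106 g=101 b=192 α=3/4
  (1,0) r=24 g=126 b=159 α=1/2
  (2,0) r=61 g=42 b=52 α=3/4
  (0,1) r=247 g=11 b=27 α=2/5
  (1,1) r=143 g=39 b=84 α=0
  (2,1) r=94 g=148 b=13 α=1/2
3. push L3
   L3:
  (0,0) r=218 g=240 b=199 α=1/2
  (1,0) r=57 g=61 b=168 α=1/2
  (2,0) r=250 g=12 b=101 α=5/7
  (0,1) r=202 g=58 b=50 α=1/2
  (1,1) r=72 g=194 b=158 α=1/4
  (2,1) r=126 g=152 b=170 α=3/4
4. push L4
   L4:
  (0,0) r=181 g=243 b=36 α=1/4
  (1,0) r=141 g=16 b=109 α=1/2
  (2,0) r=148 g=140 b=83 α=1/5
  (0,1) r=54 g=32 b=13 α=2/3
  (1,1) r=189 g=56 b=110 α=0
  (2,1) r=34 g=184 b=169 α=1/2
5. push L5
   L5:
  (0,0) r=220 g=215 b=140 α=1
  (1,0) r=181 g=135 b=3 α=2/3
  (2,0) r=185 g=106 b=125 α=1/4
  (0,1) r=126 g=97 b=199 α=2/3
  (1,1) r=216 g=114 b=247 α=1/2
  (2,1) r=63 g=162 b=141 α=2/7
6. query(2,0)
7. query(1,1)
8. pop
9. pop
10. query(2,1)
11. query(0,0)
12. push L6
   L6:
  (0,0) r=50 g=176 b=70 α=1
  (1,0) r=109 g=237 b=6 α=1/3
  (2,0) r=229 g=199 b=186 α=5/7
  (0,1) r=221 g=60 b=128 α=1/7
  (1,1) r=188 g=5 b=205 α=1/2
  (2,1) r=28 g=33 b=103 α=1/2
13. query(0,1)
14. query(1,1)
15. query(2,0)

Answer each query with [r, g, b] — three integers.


at x=2,y=0 over L1,L2,L3,L4,L5:
+L1 (α=1/2) → [21, 120, 98]
+L2 (α=3/4) → [51, 123/2, 127/2]
+L3 (α=5/7) → [1352/7, 183/7, 632/7]
+L4 (α=1/5) → [6444/35, 1712/35, 3109/35]
+L5 (α=1/4) → [25807/140, 4423/70, 6851/70]
rounded: [184, 63, 98]

at x=1,y=1 over L1,L2,L3,L4,L5:
+L1 (α=3/5) → [9, 93, 9/5]
+L2 (α=0) → [9, 93, 9/5]
+L3 (α=1/4) → [99/4, 473/4, 817/20]
+L4 (α=0) → [99/4, 473/4, 817/20]
+L5 (α=1/2) → [963/8, 929/8, 5757/40]
= [120, 116, 144]

(2,1) stack=L1,L2,L3; from [0,0,0]:
L1 α=0: [0, 0, 0]
L2 α=1/2: [47, 74, 13/2]
L3 α=3/4: [425/4, 265/2, 1033/8]
rounded: [106, 132, 129]

at x=0,y=0 over L1,L2,L3:
after L1 α=5/7: [515/7, 615/7, 545/7]
after L2 α=3/4: [2741/28, 684/7, 4577/28]
after L3 α=1/2: [8845/56, 1182/7, 10149/56]
= [158, 169, 181]

query (0,1) [L1,L2,L3,L6] — begin 0,0,0
after L1 α=1: [253, 36, 189]
after L2 α=2/5: [1253/5, 26, 621/5]
after L3 α=1/2: [2263/10, 42, 871/10]
after L6 α=1/7: [7894/35, 312/7, 3253/35]
→ [226, 45, 93]

query (1,1) [L1,L2,L3,L6] — begin 0,0,0
+L1 (α=3/5) → [9, 93, 9/5]
+L2 (α=0) → [9, 93, 9/5]
+L3 (α=1/4) → [99/4, 473/4, 817/20]
+L6 (α=1/2) → [851/8, 493/8, 4917/40]
rounded: [106, 62, 123]

(2,0) stack=L1,L2,L3,L6; from [0,0,0]:
after L1 α=1/2: [21, 120, 98]
after L2 α=3/4: [51, 123/2, 127/2]
after L3 α=5/7: [1352/7, 183/7, 632/7]
after L6 α=5/7: [10719/49, 7331/49, 7774/49]
= [219, 150, 159]


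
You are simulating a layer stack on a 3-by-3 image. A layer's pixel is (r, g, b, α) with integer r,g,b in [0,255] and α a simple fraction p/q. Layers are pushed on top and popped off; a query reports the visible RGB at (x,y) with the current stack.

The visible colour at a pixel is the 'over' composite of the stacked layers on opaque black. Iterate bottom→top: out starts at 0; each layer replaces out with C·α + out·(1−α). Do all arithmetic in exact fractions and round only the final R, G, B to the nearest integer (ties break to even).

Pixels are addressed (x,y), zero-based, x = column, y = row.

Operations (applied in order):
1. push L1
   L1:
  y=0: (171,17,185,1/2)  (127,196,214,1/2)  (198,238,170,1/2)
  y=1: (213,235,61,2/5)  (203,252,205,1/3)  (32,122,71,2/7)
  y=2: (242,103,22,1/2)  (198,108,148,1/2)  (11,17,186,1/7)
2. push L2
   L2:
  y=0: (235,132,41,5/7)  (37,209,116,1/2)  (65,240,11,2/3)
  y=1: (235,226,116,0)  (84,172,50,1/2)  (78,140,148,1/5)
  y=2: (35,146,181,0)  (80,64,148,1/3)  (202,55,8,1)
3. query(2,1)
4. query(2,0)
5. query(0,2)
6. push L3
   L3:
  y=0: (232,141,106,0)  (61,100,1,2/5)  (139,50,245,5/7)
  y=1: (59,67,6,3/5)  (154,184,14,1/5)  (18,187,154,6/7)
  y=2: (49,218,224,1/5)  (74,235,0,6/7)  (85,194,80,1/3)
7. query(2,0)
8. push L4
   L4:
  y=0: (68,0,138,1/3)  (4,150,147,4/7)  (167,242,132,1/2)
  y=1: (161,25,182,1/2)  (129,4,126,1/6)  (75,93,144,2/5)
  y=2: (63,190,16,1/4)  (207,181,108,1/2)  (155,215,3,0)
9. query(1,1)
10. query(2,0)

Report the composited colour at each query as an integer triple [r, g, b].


query (2,1) [L1,L2] — begin 0,0,0
+L1 (α=2/7) → [64/7, 244/7, 142/7]
+L2 (α=1/5) → [802/35, 1956/35, 1604/35]
→ [23, 56, 46]

at x=2,y=0 over L1,L2:
after L1 α=1/2: [99, 119, 85]
after L2 α=2/3: [229/3, 599/3, 107/3]
= [76, 200, 36]

(0,2) stack=L1,L2; from [0,0,0]:
after L1 α=1/2: [121, 103/2, 11]
after L2 α=0: [121, 103/2, 11]
→ [121, 52, 11]

query (2,0) [L1,L2,L3] — begin 0,0,0
L1 α=1/2: [99, 119, 85]
L2 α=2/3: [229/3, 599/3, 107/3]
L3 α=5/7: [2543/21, 1948/21, 3889/21]
→ [121, 93, 185]

query (1,1) [L1,L2,L3,L4] — begin 0,0,0
L1 α=1/3: [203/3, 84, 205/3]
L2 α=1/2: [455/6, 128, 355/6]
L3 α=1/5: [1372/15, 696/5, 752/15]
L4 α=1/6: [1759/18, 350/3, 565/9]
= [98, 117, 63]

query (2,0) [L1,L2,L3,L4] — begin 0,0,0
L1 α=1/2: [99, 119, 85]
L2 α=2/3: [229/3, 599/3, 107/3]
L3 α=5/7: [2543/21, 1948/21, 3889/21]
L4 α=1/2: [3025/21, 3515/21, 6661/42]
rounded: [144, 167, 159]


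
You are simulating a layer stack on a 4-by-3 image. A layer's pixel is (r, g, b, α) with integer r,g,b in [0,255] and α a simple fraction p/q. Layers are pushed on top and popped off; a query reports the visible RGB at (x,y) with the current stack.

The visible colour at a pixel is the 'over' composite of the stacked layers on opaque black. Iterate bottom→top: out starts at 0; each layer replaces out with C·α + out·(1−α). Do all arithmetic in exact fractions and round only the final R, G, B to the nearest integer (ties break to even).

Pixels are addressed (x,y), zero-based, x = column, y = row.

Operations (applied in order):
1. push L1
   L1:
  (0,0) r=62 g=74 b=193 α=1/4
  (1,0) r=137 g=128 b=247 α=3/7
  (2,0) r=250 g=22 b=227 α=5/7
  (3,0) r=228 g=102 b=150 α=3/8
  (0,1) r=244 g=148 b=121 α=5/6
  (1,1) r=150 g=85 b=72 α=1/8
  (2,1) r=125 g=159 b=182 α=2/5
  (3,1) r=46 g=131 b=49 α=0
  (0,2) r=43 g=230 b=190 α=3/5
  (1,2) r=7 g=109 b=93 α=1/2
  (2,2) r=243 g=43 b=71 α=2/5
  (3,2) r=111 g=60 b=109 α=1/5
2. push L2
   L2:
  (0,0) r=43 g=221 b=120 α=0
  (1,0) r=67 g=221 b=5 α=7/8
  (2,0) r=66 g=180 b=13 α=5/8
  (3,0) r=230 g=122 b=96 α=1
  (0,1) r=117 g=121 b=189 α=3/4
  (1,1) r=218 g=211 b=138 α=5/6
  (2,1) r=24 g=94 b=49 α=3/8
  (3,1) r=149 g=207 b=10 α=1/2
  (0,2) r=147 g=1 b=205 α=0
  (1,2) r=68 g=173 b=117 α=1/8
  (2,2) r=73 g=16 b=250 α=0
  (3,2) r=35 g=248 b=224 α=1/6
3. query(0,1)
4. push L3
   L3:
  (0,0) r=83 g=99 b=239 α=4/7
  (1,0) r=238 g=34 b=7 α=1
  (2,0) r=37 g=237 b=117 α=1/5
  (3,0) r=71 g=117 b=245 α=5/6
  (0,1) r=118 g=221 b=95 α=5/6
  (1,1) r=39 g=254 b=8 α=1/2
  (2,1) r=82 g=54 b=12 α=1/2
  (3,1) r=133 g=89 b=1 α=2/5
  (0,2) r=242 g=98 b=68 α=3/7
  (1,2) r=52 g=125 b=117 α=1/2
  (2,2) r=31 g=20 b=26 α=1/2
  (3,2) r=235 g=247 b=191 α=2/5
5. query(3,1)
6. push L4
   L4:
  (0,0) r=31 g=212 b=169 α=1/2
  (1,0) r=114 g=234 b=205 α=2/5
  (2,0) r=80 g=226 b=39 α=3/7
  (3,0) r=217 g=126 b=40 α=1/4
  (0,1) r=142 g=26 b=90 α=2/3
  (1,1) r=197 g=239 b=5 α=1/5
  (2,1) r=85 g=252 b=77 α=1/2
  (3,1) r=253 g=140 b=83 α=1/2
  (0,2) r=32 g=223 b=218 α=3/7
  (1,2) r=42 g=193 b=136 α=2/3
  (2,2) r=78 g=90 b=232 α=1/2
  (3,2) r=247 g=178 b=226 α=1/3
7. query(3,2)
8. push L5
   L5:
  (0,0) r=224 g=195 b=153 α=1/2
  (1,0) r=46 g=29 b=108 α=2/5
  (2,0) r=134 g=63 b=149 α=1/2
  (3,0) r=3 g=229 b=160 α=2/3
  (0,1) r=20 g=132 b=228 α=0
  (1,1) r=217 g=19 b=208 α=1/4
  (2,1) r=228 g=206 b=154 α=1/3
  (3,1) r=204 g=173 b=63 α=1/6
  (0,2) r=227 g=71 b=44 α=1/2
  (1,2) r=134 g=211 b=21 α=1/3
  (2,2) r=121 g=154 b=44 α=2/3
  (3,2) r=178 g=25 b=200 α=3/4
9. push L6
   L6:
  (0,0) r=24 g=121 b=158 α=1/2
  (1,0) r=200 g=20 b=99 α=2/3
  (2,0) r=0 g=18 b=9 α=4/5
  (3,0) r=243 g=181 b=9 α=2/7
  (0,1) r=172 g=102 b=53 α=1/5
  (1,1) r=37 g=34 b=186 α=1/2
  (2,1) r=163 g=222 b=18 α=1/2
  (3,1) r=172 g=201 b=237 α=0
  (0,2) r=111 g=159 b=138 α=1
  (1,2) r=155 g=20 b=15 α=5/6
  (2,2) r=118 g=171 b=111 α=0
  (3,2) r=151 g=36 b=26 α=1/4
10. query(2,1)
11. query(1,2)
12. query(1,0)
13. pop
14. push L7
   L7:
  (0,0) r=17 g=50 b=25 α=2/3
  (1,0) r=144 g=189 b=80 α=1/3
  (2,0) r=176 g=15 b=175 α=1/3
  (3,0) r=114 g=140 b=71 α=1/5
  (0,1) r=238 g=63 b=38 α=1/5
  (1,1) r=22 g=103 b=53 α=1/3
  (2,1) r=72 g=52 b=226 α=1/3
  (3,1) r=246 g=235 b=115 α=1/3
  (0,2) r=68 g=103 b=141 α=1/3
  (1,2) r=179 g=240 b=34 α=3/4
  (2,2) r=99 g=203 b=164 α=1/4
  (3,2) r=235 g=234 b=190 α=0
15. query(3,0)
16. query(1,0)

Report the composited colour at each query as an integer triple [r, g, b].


query (0,1) [L1,L2] — begin 0,0,0
+L1 (α=5/6) → [610/3, 370/3, 605/6]
+L2 (α=3/4) → [1663/12, 1459/12, 4007/24]
rounded: [139, 122, 167]

query (3,1) [L1,L2,L3] — begin 0,0,0
after L1 α=0: [0, 0, 0]
after L2 α=1/2: [149/2, 207/2, 5]
after L3 α=2/5: [979/10, 977/10, 17/5]
rounded: [98, 98, 3]

query (3,2) [L1,L2,L3,L4] — begin 0,0,0
after L1 α=1/5: [111/5, 12, 109/5]
after L2 α=1/6: [73/3, 154/3, 111/2]
after L3 α=2/5: [543/5, 648/5, 1097/10]
after L4 α=1/3: [2321/15, 2186/15, 2227/15]
→ [155, 146, 148]

at x=2,y=1 over L1,L2,L3,L4,L5,L6:
L1 α=2/5: [50, 318/5, 364/5]
L2 α=3/8: [161/4, 75, 511/8]
L3 α=1/2: [489/8, 129/2, 607/16]
L4 α=1/2: [1169/16, 633/4, 1839/32]
L5 α=1/3: [2993/24, 1045/6, 4303/48]
L6 α=1/2: [6905/48, 2377/12, 5167/96]
rounded: [144, 198, 54]

(1,2) stack=L1,L2,L3,L4,L5,L6; from [0,0,0]:
L1 α=1/2: [7/2, 109/2, 93/2]
L2 α=1/8: [185/16, 1109/16, 885/16]
L3 α=1/2: [1017/32, 3109/32, 2757/32]
L4 α=2/3: [1235/32, 15461/96, 11461/96]
L5 α=1/3: [3379/48, 25589/144, 12469/144]
L6 α=5/6: [40579/288, 39989/864, 23269/864]
= [141, 46, 27]

query (1,0) [L1,L2,L3,L4,L5,L6] — begin 0,0,0
+L1 (α=3/7) → [411/7, 384/7, 741/7]
+L2 (α=7/8) → [1847/28, 11213/56, 493/28]
+L3 (α=1) → [238, 34, 7]
+L4 (α=2/5) → [942/5, 114, 431/5]
+L5 (α=2/5) → [3286/25, 80, 2373/25]
+L6 (α=2/3) → [13286/75, 40, 2441/25]
rounded: [177, 40, 98]

at x=3,y=0 over L1,L2,L3,L4,L5,L7:
+L1 (α=3/8) → [171/2, 153/4, 225/4]
+L2 (α=1) → [230, 122, 96]
+L3 (α=5/6) → [195/2, 707/6, 1321/6]
+L4 (α=1/4) → [1019/8, 959/8, 1401/8]
+L5 (α=2/3) → [1067/24, 1541/8, 3961/24]
+L7 (α=1/5) → [1751/30, 1821/10, 4387/30]
→ [58, 182, 146]

query (1,0) [L1,L2,L3,L4,L5,L7] — begin 0,0,0
L1 α=3/7: [411/7, 384/7, 741/7]
L2 α=7/8: [1847/28, 11213/56, 493/28]
L3 α=1: [238, 34, 7]
L4 α=2/5: [942/5, 114, 431/5]
L5 α=2/5: [3286/25, 80, 2373/25]
L7 α=1/3: [10172/75, 349/3, 6746/75]
= [136, 116, 90]


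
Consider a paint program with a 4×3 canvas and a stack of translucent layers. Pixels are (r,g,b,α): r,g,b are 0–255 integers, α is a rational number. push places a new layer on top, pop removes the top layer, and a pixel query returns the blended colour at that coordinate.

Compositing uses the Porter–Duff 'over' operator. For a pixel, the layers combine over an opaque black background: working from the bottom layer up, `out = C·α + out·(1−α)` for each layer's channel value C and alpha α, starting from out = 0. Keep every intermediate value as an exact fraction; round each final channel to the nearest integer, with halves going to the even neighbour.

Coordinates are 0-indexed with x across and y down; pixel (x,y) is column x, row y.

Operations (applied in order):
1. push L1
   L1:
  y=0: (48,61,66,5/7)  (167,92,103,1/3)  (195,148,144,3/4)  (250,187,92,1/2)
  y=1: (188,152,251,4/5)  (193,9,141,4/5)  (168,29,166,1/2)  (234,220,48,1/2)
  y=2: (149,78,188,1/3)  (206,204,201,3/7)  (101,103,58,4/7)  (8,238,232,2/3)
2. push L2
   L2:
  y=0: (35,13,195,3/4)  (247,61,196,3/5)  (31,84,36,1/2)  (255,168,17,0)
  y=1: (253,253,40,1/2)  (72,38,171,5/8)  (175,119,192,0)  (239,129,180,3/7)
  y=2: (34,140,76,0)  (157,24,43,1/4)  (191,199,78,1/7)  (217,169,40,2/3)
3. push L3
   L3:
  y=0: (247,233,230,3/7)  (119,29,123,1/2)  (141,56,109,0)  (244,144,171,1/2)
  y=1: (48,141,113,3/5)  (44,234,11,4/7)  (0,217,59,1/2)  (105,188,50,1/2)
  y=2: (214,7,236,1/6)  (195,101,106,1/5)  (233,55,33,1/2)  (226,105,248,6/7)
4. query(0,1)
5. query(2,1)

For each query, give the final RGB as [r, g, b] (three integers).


at x=0,y=1 over L1,L2,L3:
+L1 (α=4/5) → [752/5, 608/5, 1004/5]
+L2 (α=1/2) → [2017/10, 1873/10, 602/5]
+L3 (α=3/5) → [2737/25, 3988/25, 2899/25]
rounded: [109, 160, 116]

query (2,1) [L1,L2,L3] — begin 0,0,0
L1 α=1/2: [84, 29/2, 83]
L2 α=0: [84, 29/2, 83]
L3 α=1/2: [42, 463/4, 71]
= [42, 116, 71]


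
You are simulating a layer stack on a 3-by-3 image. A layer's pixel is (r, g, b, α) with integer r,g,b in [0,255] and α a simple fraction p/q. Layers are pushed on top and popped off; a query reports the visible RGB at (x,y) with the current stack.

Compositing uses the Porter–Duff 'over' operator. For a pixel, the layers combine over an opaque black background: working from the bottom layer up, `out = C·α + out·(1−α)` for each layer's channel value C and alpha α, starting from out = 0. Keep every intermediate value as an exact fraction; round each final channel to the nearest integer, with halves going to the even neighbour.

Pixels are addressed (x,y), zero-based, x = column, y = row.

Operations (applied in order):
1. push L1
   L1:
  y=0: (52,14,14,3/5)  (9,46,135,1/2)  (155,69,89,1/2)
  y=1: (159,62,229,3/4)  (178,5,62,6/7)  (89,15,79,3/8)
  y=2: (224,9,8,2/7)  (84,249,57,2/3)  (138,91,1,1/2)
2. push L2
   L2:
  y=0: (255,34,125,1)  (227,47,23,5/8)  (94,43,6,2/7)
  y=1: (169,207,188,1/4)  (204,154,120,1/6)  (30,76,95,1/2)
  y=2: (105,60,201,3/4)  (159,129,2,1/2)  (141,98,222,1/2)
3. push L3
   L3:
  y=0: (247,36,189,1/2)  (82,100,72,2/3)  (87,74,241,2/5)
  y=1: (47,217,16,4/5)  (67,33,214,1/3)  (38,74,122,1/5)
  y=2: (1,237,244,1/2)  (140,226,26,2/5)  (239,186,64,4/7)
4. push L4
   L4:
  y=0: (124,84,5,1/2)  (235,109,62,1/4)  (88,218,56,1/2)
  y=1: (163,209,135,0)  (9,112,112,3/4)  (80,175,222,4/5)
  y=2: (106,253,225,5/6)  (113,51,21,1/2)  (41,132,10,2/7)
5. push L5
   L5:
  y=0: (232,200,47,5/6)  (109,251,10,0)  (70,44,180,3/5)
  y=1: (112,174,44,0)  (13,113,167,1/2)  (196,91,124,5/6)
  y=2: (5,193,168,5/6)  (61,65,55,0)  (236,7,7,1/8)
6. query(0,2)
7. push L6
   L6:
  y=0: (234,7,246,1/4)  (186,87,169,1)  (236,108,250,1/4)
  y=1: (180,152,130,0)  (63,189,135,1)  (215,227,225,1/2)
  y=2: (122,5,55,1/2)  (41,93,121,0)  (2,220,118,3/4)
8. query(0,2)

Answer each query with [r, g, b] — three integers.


(0,2) stack=L1,L2,L3,L4,L5; from [0,0,0]:
after L1 α=2/7: [64, 18/7, 16/7]
after L2 α=3/4: [379/4, 639/14, 4237/28]
after L3 α=1/2: [383/8, 3957/28, 11069/56]
after L4 α=5/6: [1541/16, 39377/168, 74069/336]
after L5 α=5/6: [647/32, 201497/1008, 356309/2016]
→ [20, 200, 177]

(0,2) stack=L1,L2,L3,L4,L5,L6; from [0,0,0]:
+L1 (α=2/7) → [64, 18/7, 16/7]
+L2 (α=3/4) → [379/4, 639/14, 4237/28]
+L3 (α=1/2) → [383/8, 3957/28, 11069/56]
+L4 (α=5/6) → [1541/16, 39377/168, 74069/336]
+L5 (α=5/6) → [647/32, 201497/1008, 356309/2016]
+L6 (α=1/2) → [4551/64, 206537/2016, 467189/4032]
→ [71, 102, 116]


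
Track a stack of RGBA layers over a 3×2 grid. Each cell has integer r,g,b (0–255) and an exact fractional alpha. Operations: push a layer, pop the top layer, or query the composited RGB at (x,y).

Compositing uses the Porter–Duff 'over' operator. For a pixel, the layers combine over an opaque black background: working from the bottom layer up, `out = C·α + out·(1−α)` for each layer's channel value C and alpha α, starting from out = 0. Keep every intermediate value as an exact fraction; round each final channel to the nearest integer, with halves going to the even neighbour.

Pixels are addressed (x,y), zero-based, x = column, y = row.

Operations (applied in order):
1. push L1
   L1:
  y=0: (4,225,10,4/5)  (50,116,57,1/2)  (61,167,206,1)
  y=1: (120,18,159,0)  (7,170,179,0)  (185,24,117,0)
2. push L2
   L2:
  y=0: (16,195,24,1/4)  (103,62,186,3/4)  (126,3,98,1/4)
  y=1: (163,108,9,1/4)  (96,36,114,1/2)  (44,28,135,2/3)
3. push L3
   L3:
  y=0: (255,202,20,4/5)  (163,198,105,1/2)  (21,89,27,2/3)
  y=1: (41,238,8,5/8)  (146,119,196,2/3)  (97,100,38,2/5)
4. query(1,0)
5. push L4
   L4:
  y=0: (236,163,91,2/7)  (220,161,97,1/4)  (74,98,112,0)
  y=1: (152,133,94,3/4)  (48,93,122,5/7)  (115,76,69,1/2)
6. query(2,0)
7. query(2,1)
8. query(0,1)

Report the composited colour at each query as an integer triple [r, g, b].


(1,0) stack=L1,L2,L3; from [0,0,0]:
after L1 α=1/2: [25, 58, 57/2]
after L2 α=3/4: [167/2, 61, 1173/8]
after L3 α=1/2: [493/4, 259/2, 2013/16]
rounded: [123, 130, 126]

(2,0) stack=L1,L2,L3,L4; from [0,0,0]:
L1 α=1: [61, 167, 206]
L2 α=1/4: [309/4, 126, 179]
L3 α=2/3: [159/4, 304/3, 233/3]
L4 α=0: [159/4, 304/3, 233/3]
rounded: [40, 101, 78]

(2,1) stack=L1,L2,L3,L4; from [0,0,0]:
L1 α=0: [0, 0, 0]
L2 α=2/3: [88/3, 56/3, 90]
L3 α=2/5: [282/5, 256/5, 346/5]
L4 α=1/2: [857/10, 318/5, 691/10]
= [86, 64, 69]

query (0,1) [L1,L2,L3,L4] — begin 0,0,0
+L1 (α=0) → [0, 0, 0]
+L2 (α=1/4) → [163/4, 27, 9/4]
+L3 (α=5/8) → [1309/32, 1271/8, 187/32]
+L4 (α=3/4) → [15901/128, 4463/32, 9211/128]
= [124, 139, 72]


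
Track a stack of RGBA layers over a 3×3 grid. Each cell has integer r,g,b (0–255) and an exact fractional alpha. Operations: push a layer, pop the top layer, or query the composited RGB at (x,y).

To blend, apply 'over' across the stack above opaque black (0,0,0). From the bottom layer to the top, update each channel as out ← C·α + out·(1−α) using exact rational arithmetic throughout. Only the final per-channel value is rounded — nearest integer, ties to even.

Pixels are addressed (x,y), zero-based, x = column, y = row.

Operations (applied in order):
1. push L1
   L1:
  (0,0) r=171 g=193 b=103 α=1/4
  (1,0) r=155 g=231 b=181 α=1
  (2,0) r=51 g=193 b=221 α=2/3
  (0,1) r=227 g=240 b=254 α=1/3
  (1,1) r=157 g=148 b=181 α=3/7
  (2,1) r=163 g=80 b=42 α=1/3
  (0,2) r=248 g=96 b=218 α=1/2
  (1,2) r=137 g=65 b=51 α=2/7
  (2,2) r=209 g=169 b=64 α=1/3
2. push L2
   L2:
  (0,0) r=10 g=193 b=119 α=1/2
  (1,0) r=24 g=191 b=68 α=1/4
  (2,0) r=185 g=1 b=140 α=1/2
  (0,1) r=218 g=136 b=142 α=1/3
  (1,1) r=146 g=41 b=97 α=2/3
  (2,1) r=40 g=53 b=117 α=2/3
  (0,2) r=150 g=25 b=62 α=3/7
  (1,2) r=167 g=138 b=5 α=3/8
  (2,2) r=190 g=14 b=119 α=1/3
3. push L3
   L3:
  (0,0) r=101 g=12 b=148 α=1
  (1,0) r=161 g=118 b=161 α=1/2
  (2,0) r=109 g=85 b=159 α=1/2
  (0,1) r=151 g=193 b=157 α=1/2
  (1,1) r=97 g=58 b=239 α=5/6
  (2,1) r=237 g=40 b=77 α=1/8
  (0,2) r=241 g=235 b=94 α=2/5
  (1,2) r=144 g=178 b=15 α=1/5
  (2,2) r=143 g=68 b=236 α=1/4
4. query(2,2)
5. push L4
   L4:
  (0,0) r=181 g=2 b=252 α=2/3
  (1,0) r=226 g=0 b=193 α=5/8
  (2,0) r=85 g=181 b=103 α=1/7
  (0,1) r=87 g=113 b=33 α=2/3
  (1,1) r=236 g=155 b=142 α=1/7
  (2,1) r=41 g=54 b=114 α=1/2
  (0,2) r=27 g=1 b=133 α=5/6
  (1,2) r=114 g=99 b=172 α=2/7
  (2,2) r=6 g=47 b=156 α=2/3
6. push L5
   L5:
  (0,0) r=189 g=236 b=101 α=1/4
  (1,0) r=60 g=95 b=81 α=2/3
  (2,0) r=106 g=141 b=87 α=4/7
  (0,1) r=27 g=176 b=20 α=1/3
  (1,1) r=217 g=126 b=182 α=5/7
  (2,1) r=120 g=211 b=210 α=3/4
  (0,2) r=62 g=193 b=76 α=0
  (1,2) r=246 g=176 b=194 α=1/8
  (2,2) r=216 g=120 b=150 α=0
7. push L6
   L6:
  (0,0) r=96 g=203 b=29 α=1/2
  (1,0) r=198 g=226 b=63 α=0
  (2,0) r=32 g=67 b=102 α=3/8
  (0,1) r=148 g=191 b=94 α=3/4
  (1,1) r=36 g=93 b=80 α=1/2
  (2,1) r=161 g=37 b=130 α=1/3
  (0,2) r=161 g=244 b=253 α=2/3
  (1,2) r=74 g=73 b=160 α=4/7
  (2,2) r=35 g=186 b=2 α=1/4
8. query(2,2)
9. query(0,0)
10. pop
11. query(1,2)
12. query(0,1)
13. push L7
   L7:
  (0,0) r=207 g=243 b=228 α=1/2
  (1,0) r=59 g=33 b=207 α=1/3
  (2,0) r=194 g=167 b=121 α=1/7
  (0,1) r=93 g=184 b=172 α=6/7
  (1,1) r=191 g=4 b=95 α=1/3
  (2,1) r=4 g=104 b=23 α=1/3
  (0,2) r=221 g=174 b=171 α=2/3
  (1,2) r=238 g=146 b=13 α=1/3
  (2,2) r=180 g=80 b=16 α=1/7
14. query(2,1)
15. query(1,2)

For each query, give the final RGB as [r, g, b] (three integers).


at x=2,y=2 over L1,L2,L3:
after L1 α=1/3: [209/3, 169/3, 64/3]
after L2 α=1/3: [988/9, 380/9, 485/9]
after L3 α=1/4: [1417/12, 146/3, 1193/12]
= [118, 49, 99]

(2,2) stack=L1,L2,L3,L4,L5,L6; from [0,0,0]:
L1 α=1/3: [209/3, 169/3, 64/3]
L2 α=1/3: [988/9, 380/9, 485/9]
L3 α=1/4: [1417/12, 146/3, 1193/12]
L4 α=2/3: [1561/36, 428/9, 4937/36]
L5 α=0: [1561/36, 428/9, 4937/36]
L6 α=1/4: [1981/48, 493/6, 4961/48]
→ [41, 82, 103]

(0,0) stack=L1,L2,L3,L4,L5,L6; from [0,0,0]:
L1 α=1/4: [171/4, 193/4, 103/4]
L2 α=1/2: [211/8, 965/8, 579/8]
L3 α=1: [101, 12, 148]
L4 α=2/3: [463/3, 16/3, 652/3]
L5 α=1/4: [163, 63, 753/4]
L6 α=1/2: [259/2, 133, 869/8]
= [130, 133, 109]

query (1,2) [L1,L2,L3,L4,L5] — begin 0,0,0
L1 α=2/7: [274/7, 130/7, 102/7]
L2 α=3/8: [4877/56, 887/14, 615/56]
L3 α=1/5: [6893/70, 604/7, 165/14]
L4 α=2/7: [10085/98, 4406/49, 5641/98]
L5 α=1/8: [13529/112, 2819/28, 8357/112]
→ [121, 101, 75]

at x=0,y=1 over L1,L2,L3,L4,L5:
+L1 (α=1/3) → [227/3, 80, 254/3]
+L2 (α=1/3) → [1108/9, 296/3, 934/9]
+L3 (α=1/2) → [2467/18, 875/6, 2347/18]
+L4 (α=2/3) → [5599/54, 2231/18, 3535/54]
+L5 (α=1/3) → [6328/81, 3815/27, 4075/81]
→ [78, 141, 50]

query (2,1) [L1,L2,L3,L4,L5,L7] — begin 0,0,0
after L1 α=1/3: [163/3, 80/3, 14]
after L2 α=2/3: [403/9, 398/9, 248/3]
after L3 α=1/8: [2477/36, 1573/36, 1967/24]
after L4 α=1/2: [3953/72, 3517/72, 4703/48]
after L5 α=3/4: [29873/288, 49093/288, 34943/192]
after L7 α=1/3: [30449/432, 64069/432, 37151/288]
rounded: [70, 148, 129]

at x=1,y=2 over L1,L2,L3,L4,L5,L7:
after L1 α=2/7: [274/7, 130/7, 102/7]
after L2 α=3/8: [4877/56, 887/14, 615/56]
after L3 α=1/5: [6893/70, 604/7, 165/14]
after L4 α=2/7: [10085/98, 4406/49, 5641/98]
after L5 α=1/8: [13529/112, 2819/28, 8357/112]
after L7 α=1/3: [26857/168, 1621/14, 9085/168]
rounded: [160, 116, 54]


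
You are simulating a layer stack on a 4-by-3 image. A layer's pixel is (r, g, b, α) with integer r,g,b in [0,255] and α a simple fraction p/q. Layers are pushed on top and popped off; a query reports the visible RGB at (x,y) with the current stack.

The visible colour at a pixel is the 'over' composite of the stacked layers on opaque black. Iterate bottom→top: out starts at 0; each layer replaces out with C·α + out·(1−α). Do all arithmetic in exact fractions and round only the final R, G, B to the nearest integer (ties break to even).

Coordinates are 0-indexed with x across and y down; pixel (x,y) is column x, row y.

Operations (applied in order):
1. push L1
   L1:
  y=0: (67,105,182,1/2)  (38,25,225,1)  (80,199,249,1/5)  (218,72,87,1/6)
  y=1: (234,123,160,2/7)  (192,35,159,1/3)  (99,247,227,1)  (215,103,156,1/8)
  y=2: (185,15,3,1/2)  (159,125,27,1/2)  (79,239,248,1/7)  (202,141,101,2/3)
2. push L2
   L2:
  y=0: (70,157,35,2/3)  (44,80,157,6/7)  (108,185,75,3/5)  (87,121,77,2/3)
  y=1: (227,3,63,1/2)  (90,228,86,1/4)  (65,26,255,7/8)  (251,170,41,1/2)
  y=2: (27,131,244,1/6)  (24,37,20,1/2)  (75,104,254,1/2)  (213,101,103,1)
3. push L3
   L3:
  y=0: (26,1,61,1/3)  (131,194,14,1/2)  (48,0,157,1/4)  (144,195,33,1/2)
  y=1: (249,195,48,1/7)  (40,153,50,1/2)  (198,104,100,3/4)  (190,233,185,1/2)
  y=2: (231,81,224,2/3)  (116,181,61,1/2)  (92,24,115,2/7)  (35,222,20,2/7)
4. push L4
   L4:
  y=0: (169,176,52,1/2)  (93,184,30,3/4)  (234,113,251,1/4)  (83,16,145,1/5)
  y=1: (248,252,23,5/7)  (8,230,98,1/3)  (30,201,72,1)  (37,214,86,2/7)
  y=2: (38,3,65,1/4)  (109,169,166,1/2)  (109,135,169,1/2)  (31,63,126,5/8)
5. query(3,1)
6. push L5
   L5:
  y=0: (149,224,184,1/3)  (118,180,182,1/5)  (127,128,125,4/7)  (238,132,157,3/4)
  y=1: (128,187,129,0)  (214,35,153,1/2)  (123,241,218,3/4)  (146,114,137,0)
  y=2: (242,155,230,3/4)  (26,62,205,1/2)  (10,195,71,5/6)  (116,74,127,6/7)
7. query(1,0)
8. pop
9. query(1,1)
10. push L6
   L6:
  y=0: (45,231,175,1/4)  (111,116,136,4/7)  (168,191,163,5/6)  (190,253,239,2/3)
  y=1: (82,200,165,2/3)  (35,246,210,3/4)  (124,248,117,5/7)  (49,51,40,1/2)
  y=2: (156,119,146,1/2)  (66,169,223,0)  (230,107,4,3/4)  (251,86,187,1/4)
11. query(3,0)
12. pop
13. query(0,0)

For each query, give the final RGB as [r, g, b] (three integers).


(3,1) stack=L1,L2,L3,L4; from [0,0,0]:
L1 α=1/8: [215/8, 103/8, 39/2]
L2 α=1/2: [2223/16, 1463/16, 121/4]
L3 α=1/2: [5263/32, 5191/32, 861/8]
L4 α=2/7: [28683/224, 39651/224, 5681/56]
= [128, 177, 101]

at x=1,y=0 over L1,L2,L3,L4,L5:
after L1 α=1: [38, 25, 225]
after L2 α=6/7: [302/7, 505/7, 1167/7]
after L3 α=1/2: [1219/14, 1863/14, 1265/14]
after L4 α=3/4: [5125/56, 9591/56, 2525/56]
after L5 α=1/5: [6777/70, 12111/70, 5073/70]
= [97, 173, 72]

(1,1) stack=L1,L2,L3,L4; from [0,0,0]:
after L1 α=1/3: [64, 35/3, 53]
after L2 α=1/4: [141/2, 263/4, 245/4]
after L3 α=1/2: [221/4, 875/8, 445/8]
after L4 α=1/3: [79/2, 1795/12, 279/4]
rounded: [40, 150, 70]

(3,0) stack=L1,L2,L3,L4,L6; from [0,0,0]:
after L1 α=1/6: [109/3, 12, 29/2]
after L2 α=2/3: [631/9, 254/3, 337/6]
after L3 α=1/2: [1927/18, 839/6, 535/12]
after L4 α=1/5: [4601/45, 1726/15, 194/3]
after L6 α=2/3: [21701/135, 9316/45, 1628/9]
rounded: [161, 207, 181]

at x=0,y=0 over L1,L2,L3,L4:
after L1 α=1/2: [67/2, 105/2, 91]
after L2 α=2/3: [347/6, 733/6, 161/3]
after L3 α=1/3: [425/9, 736/9, 505/9]
after L4 α=1/2: [973/9, 1160/9, 973/18]
rounded: [108, 129, 54]


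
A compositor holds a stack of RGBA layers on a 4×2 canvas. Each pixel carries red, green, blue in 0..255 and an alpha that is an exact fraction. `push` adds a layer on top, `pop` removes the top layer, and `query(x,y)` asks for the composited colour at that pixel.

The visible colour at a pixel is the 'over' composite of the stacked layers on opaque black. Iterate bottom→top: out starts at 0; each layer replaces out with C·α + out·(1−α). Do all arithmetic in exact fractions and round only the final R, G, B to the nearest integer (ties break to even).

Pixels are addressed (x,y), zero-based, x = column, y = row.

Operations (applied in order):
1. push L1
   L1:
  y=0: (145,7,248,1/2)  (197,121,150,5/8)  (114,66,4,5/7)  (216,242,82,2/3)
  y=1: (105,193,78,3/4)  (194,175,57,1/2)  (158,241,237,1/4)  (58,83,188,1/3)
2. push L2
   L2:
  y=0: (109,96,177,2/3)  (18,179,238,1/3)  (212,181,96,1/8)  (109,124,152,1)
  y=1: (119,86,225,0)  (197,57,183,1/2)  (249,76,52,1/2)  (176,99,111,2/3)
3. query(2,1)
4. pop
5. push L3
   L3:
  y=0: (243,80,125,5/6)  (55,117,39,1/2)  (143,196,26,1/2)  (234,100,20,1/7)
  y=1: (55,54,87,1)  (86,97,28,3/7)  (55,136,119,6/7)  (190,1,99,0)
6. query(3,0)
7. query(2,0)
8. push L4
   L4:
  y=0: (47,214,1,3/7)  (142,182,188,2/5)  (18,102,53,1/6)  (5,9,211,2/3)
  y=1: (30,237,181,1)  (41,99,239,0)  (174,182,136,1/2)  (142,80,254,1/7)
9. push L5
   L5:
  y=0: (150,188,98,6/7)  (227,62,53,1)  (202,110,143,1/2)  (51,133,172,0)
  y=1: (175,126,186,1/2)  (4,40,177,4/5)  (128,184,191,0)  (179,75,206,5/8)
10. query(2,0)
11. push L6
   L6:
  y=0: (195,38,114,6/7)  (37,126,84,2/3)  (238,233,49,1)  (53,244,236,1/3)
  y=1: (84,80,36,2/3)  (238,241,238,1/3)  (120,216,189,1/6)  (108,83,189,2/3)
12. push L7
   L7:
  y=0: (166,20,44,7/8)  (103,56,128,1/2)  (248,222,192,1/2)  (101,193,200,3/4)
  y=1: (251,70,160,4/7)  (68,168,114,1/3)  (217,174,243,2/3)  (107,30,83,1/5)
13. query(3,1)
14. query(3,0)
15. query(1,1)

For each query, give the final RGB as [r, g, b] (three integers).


query (2,1) [L1,L2] — begin 0,0,0
L1 α=1/4: [79/2, 241/4, 237/4]
L2 α=1/2: [577/4, 545/8, 445/8]
= [144, 68, 56]

query (3,0) [L1,L3] — begin 0,0,0
after L1 α=2/3: [144, 484/3, 164/3]
after L3 α=1/7: [1098/7, 1068/7, 348/7]
→ [157, 153, 50]

(2,0) stack=L1,L3; from [0,0,0]:
after L1 α=5/7: [570/7, 330/7, 20/7]
after L3 α=1/2: [1571/14, 851/7, 101/7]
= [112, 122, 14]

at x=2,y=0 over L1,L3,L4,L5:
+L1 (α=5/7) → [570/7, 330/7, 20/7]
+L3 (α=1/2) → [1571/14, 851/7, 101/7]
+L4 (α=1/6) → [8107/84, 4969/42, 146/7]
+L5 (α=1/2) → [25075/168, 9589/84, 1147/14]
→ [149, 114, 82]

at x=3,y=1 over L1,L3,L4,L5,L6,L7:
L1 α=1/3: [58/3, 83/3, 188/3]
L3 α=0: [58/3, 83/3, 188/3]
L4 α=1/7: [258/7, 246/7, 90]
L5 α=5/8: [7039/56, 3363/56, 325/2]
L6 α=2/3: [19135/168, 12659/168, 1081/6]
L7 α=1/5: [23629/210, 13919/210, 2411/15]
rounded: [113, 66, 161]

(3,0) stack=L1,L3,L4,L5,L6,L7; from [0,0,0]:
+L1 (α=2/3) → [144, 484/3, 164/3]
+L3 (α=1/7) → [1098/7, 1068/7, 348/7]
+L4 (α=2/3) → [1168/21, 398/7, 3302/21]
+L5 (α=0) → [1168/21, 398/7, 3302/21]
+L6 (α=1/3) → [3449/63, 2504/21, 11560/63]
+L7 (α=3/4) → [11269/126, 14663/84, 12340/63]
→ [89, 175, 196]

at x=1,y=1 over L1,L3,L4,L5,L6,L7:
after L1 α=1/2: [97, 175/2, 57/2]
after L3 α=3/7: [646/7, 641/7, 198/7]
after L4 α=0: [646/7, 641/7, 198/7]
after L5 α=4/5: [758/35, 1761/35, 5154/35]
after L6 α=1/3: [3282/35, 11957/105, 18638/105]
after L7 α=1/3: [8944/105, 41554/315, 49246/315]
rounded: [85, 132, 156]


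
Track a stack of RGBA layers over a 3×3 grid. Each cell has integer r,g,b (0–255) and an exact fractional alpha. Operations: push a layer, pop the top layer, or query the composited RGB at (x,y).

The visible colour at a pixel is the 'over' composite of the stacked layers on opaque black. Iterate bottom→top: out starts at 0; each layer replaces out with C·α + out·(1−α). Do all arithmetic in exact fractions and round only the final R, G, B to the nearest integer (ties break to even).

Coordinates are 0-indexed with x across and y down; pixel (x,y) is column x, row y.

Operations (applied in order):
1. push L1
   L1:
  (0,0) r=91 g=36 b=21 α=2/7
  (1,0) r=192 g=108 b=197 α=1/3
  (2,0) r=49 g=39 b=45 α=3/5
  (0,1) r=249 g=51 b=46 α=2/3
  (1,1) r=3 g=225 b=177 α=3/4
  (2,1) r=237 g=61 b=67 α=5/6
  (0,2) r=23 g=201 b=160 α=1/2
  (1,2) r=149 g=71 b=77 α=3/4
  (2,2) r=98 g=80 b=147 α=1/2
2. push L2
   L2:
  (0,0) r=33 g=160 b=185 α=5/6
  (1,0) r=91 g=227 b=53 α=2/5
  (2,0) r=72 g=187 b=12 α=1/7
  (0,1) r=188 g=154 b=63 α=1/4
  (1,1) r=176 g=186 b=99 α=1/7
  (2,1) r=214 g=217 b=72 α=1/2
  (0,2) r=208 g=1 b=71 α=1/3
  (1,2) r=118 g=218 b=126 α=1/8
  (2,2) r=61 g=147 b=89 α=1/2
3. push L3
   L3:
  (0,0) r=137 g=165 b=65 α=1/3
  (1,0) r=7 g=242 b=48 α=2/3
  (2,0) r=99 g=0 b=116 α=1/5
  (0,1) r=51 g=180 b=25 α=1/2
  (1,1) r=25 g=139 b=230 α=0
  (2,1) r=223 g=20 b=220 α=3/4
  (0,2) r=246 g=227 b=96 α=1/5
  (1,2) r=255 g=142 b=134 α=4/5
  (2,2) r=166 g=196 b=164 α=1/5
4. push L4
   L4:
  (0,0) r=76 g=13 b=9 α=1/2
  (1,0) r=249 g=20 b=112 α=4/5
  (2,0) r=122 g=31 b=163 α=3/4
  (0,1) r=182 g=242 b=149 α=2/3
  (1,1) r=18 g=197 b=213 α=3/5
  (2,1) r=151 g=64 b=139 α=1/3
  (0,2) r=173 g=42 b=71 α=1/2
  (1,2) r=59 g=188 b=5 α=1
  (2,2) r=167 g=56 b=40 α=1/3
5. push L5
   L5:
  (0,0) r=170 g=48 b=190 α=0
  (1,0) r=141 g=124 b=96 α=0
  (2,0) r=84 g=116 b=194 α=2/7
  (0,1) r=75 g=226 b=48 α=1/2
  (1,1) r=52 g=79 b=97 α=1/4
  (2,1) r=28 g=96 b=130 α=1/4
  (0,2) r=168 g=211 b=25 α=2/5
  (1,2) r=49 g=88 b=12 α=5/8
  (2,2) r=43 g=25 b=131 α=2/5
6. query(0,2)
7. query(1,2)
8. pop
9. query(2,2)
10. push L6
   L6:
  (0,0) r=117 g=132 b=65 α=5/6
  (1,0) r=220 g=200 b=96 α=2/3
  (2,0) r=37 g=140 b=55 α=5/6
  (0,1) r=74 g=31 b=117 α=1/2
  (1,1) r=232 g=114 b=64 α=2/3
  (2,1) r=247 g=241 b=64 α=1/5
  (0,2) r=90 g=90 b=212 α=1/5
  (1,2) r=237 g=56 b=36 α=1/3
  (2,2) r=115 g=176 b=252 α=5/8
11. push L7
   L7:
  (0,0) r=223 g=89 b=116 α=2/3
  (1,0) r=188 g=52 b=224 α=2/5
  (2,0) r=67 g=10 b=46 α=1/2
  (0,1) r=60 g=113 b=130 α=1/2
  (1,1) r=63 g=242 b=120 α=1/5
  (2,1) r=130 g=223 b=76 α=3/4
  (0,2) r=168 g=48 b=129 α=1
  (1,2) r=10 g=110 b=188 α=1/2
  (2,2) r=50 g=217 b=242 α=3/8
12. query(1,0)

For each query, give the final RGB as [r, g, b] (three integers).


(0,2) stack=L1,L2,L3,L4,L5; from [0,0,0]:
+L1 (α=1/2) → [23/2, 201/2, 80]
+L2 (α=1/3) → [77, 202/3, 77]
+L3 (α=1/5) → [554/5, 1489/15, 404/5]
+L4 (α=1/2) → [1419/10, 2119/30, 759/10]
+L5 (α=2/5) → [7617/50, 6339/50, 2777/50]
rounded: [152, 127, 56]

(1,2) stack=L1,L2,L3,L4,L5; from [0,0,0]:
L1 α=3/4: [447/4, 213/4, 231/4]
L2 α=1/8: [3601/32, 2363/32, 2121/32]
L3 α=4/5: [36241/160, 20539/160, 19273/160]
L4 α=1: [59, 188, 5]
L5 α=5/8: [211/4, 251/2, 75/8]
rounded: [53, 126, 9]

at x=2,y=2 over L1,L2,L3,L4:
+L1 (α=1/2) → [49, 40, 147/2]
+L2 (α=1/2) → [55, 187/2, 325/4]
+L3 (α=1/5) → [386/5, 114, 489/5]
+L4 (α=1/3) → [1607/15, 284/3, 1178/15]
→ [107, 95, 79]

query (1,0) [L1,L2,L3,L4,L6,L7] — begin 0,0,0
L1 α=1/3: [64, 36, 197/3]
L2 α=2/5: [374/5, 562/5, 303/5]
L3 α=2/3: [148/5, 994/5, 261/5]
L4 α=4/5: [5128/25, 1394/25, 2501/25]
L6 α=2/3: [5376/25, 3798/25, 7301/75]
L7 α=2/5: [25528/125, 13994/125, 18501/125]
= [204, 112, 148]


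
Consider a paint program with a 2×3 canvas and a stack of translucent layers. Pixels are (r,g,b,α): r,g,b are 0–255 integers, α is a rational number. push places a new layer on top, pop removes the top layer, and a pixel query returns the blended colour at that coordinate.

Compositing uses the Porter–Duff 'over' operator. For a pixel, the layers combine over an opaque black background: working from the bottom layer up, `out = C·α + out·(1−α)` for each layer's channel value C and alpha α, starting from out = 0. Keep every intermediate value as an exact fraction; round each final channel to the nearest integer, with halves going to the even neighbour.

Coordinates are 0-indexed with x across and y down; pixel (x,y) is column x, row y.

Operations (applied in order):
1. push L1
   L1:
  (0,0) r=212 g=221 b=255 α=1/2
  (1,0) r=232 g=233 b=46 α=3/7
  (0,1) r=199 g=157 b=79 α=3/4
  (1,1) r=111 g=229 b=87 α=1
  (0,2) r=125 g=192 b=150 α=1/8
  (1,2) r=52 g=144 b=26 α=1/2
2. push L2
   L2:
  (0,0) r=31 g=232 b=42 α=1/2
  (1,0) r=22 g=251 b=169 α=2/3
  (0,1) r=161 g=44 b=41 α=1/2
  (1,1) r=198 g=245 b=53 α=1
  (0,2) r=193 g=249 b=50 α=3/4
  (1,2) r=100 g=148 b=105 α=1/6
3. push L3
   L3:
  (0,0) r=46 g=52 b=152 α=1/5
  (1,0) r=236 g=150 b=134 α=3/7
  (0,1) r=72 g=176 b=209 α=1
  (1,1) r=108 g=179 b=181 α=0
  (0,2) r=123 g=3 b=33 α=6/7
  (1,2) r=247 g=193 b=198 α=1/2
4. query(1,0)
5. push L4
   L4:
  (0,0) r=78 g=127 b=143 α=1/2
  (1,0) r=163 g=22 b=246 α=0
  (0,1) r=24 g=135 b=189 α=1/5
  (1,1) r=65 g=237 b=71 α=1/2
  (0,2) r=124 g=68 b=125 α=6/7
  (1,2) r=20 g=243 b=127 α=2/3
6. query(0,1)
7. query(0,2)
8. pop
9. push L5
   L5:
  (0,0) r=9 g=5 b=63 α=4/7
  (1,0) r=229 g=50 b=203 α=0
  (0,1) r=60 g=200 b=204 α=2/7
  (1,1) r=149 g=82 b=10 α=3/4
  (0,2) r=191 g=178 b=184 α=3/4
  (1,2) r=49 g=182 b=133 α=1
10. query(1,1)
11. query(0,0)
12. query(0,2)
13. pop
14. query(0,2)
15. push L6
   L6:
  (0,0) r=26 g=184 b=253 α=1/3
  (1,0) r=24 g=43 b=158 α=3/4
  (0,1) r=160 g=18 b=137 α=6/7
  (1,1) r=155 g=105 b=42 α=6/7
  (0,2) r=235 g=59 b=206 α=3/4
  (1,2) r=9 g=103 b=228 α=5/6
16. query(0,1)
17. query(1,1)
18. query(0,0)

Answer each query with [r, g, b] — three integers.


at x=1,y=0 over L1,L2,L3:
+L1 (α=3/7) → [696/7, 699/7, 138/7]
+L2 (α=2/3) → [1004/21, 4213/21, 2504/21]
+L3 (α=3/7) → [18884/147, 26302/147, 18458/147]
rounded: [128, 179, 126]

query (0,1) [L1,L2,L3,L4] — begin 0,0,0
after L1 α=3/4: [597/4, 471/4, 237/4]
after L2 α=1/2: [1241/8, 647/8, 401/8]
after L3 α=1: [72, 176, 209]
after L4 α=1/5: [312/5, 839/5, 205]
rounded: [62, 168, 205]

at x=0,y=2 over L1,L2,L3,L4:
after L1 α=1/8: [125/8, 24, 75/4]
after L2 α=3/4: [4757/32, 771/4, 675/16]
after L3 α=6/7: [28373/224, 843/28, 549/16]
after L4 α=6/7: [195029/1568, 12267/196, 12549/112]
→ [124, 63, 112]

query (1,1) [L1,L2,L3,L5] — begin 0,0,0
L1 α=1: [111, 229, 87]
L2 α=1: [198, 245, 53]
L3 α=0: [198, 245, 53]
L5 α=3/4: [645/4, 491/4, 83/4]
rounded: [161, 123, 21]

(0,0) stack=L1,L2,L3,L5; from [0,0,0]:
+L1 (α=1/2) → [106, 221/2, 255/2]
+L2 (α=1/2) → [137/2, 685/4, 339/4]
+L3 (α=1/5) → [64, 737/5, 491/5]
+L5 (α=4/7) → [228/7, 2311/35, 2733/35]
→ [33, 66, 78]

(0,2) stack=L1,L2,L3,L5; from [0,0,0]:
+L1 (α=1/8) → [125/8, 24, 75/4]
+L2 (α=3/4) → [4757/32, 771/4, 675/16]
+L3 (α=6/7) → [28373/224, 843/28, 549/16]
+L5 (α=3/4) → [156725/896, 15795/112, 9381/64]
rounded: [175, 141, 147]

at x=0,y=2 over L1,L2,L3:
after L1 α=1/8: [125/8, 24, 75/4]
after L2 α=3/4: [4757/32, 771/4, 675/16]
after L3 α=6/7: [28373/224, 843/28, 549/16]
rounded: [127, 30, 34]

(0,1) stack=L1,L2,L3,L6; from [0,0,0]:
after L1 α=3/4: [597/4, 471/4, 237/4]
after L2 α=1/2: [1241/8, 647/8, 401/8]
after L3 α=1: [72, 176, 209]
after L6 α=6/7: [1032/7, 284/7, 1031/7]
→ [147, 41, 147]

query (1,1) [L1,L2,L3,L6] — begin 0,0,0
after L1 α=1: [111, 229, 87]
after L2 α=1: [198, 245, 53]
after L3 α=0: [198, 245, 53]
after L6 α=6/7: [1128/7, 125, 305/7]
= [161, 125, 44]

query (0,0) [L1,L2,L3,L6] — begin 0,0,0
L1 α=1/2: [106, 221/2, 255/2]
L2 α=1/2: [137/2, 685/4, 339/4]
L3 α=1/5: [64, 737/5, 491/5]
L6 α=1/3: [154/3, 798/5, 749/5]
→ [51, 160, 150]
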